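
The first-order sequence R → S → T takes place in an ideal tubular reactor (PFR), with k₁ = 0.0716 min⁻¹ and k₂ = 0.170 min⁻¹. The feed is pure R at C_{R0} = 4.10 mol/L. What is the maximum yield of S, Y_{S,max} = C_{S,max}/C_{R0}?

0.224

For a first-order series the maximum intermediate yield is C_{S,max}/C_{R0} = (k₁/k₂)^[k₂/(k₂−k₁)].
= (0.0716/0.170)^(0.170/(0.170−0.0716)) = (0.4212)^(1.728) = 0.2245.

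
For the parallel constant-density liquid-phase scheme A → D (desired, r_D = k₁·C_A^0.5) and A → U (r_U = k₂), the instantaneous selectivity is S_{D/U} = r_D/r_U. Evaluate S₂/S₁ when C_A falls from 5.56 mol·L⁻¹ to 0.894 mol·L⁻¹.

S_{D/U} = (k₁/k₂)·C_A^0.5, so S₂/S₁ = (C_{A,2}/C_{A,1})^0.5.
= (0.894/5.56)^0.5 = (0.1608)^0.5 = 0.401.

0.401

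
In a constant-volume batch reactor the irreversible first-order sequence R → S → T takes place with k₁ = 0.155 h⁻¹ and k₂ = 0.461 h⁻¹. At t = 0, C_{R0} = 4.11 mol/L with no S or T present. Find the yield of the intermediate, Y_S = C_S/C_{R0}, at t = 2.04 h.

0.171

For first-order series with pure R initially, C_S(t) = k₁C_{R0}/(k₂−k₁)·(e^(−k₁t) − e^(−k₂t)).
e^(−k₁t) = e^(−0.155×2.04) = e^(−0.3162) = 0.7289; e^(−k₂t) = e^(−0.9404) = 0.3905.
C_S = 0.155×4.11/(0.461−0.155) × (0.7289−0.3905) = 2.082×0.3385 = 0.7046 mol/L.
Y_S = C_S/C_{R0} = 0.7046/4.11 = 0.171.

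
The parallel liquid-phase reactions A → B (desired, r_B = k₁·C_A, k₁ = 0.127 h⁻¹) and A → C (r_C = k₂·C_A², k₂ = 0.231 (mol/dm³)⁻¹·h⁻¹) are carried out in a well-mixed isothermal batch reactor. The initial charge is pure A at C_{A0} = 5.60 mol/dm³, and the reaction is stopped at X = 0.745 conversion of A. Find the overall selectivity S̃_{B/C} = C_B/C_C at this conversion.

0.176

C_A = C_{A0}(1−X) = 1.428 mol/dm³.
Along a PFR/batch, dC_B/dC_A = −r_B/(r_B+r_C) = −k₁/(k₁+k₂·C_A).
Integrating from C_{A0} to C_A: C_B = (0.127/0.231)·ln[(0.127+0.231·5.60)/(0.127+0.231·1.43)] = 0.5498·ln(1.421/0.4569) = 0.6237 mol/dm³.
C_C = (C_{A0}−C_A)−C_B = 3.548 mol/dm³; S̃_{B/C} = 0.6237/3.548 = 0.176.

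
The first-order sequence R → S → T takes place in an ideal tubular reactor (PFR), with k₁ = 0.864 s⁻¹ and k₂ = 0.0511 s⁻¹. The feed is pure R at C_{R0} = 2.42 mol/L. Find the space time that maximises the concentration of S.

The intermediate peaks when r₁ = r₂, i.e. k₁e^(−k₁τ) = k₂e^(−k₂τ), giving τ_opt = ln(k₂/k₁)/(k₂−k₁).
= ln(0.0511/0.864)/(0.0511−0.864) = ln(0.05914)/-0.8129 = -2.828/-0.8129 = 3.48 s.

3.48 s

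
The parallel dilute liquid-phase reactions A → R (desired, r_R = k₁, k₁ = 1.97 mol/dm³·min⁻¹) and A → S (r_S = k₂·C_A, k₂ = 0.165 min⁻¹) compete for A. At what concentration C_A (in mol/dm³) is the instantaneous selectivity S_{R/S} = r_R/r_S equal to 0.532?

22.4 mol/dm³

S_{R/S} = (k₁/k₂)·C_A⁻¹ ⇒ C_A = (S·k₂/k₁)^(-1).
= (0.532×0.165/1.97)^(-1) = (0.04456)^(-1) = 22.4 mol/dm³.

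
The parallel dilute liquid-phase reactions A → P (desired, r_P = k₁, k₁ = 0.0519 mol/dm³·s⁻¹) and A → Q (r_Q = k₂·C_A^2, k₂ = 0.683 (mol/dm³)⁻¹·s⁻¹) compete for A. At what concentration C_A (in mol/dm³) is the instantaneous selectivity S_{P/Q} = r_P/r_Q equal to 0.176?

0.657 mol/dm³

S_{P/Q} = (k₁/k₂)·C_A^-2 ⇒ C_A = (S·k₂/k₁)^(-0.5).
= (0.176×0.683/0.0519)^(-0.5) = (2.316)^(-0.5) = 0.657 mol/dm³.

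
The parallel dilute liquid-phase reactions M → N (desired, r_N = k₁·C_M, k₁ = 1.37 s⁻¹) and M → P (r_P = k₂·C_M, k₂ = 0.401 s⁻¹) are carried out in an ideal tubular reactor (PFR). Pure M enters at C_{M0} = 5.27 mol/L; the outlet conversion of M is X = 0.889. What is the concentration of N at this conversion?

C_M = C_{M0}(1−X) = 0.5850 mol/L.
Both paths are first order in M, so the instantaneous fraction to N is constant: dC_N/d(−C_M) = k₁/(k₁+k₂) = 0.7736.
C_N = 0.7736·(C_{M0}−C_M) = 0.7736×4.685 = 3.62 mol/L.

3.62 mol/L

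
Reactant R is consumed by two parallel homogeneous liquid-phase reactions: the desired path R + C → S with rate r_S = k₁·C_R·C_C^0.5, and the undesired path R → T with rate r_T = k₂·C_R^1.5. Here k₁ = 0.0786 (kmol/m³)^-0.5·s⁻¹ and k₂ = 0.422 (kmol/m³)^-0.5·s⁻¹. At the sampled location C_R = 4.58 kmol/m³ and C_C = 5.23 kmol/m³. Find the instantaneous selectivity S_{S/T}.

S_{S/T} = r_S/r_T = (k₁·C_R·C_C^0.5)/(k₂·C_R^1.5) = (k₁/k₂)·C_R^-0.5·C_C^0.5.
= (0.0786×4.580×5.230^0.5) / (0.422×4.580^1.5) = 0.8233/4.136 = 0.199.
The undesired path is higher order in R, so low C_R (CSTR or dilute feed) favours S.

0.199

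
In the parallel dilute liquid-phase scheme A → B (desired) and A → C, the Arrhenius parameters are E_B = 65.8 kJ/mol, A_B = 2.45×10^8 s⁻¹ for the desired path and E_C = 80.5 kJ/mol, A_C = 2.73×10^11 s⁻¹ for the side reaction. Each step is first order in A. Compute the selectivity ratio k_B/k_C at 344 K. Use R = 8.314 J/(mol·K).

k_B/k_C = (A_B/A_C)·exp[−(E_B−E_C)/(RT)] = (A_B/A_C)·exp[(E_C−E_B)/(RT)].
(E_C−E_B)/(RT) = (80.5−65.8)×10³/(8.314×344) = 14700/2860 = 5.140.
k_B/k_C = (2.45×10^8/2.73×10^11)·exp(5.140) = 8.974×10^-4 × 170.7 = 0.153.

0.153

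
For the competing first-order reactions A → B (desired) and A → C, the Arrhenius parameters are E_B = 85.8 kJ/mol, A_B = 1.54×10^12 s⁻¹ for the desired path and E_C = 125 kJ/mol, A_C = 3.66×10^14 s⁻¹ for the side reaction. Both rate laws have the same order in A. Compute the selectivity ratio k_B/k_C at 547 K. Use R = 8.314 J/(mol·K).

23.3

k_B/k_C = (A_B/A_C)·exp[−(E_B−E_C)/(RT)] = (A_B/A_C)·exp[(E_C−E_B)/(RT)].
(E_C−E_B)/(RT) = (125−85.8)×10³/(8.314×547) = 39200/4548 = 8.620.
k_B/k_C = (1.54×10^12/3.66×10^14)·exp(8.620) = 0.004208 × 5539 = 23.3.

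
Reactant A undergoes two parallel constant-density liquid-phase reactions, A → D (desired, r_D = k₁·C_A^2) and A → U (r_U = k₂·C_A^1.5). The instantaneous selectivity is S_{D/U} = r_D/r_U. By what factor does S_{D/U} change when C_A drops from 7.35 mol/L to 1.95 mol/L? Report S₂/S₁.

S_{D/U} = (k₁/k₂)·C_A^0.5, so S₂/S₁ = (C_{A,2}/C_{A,1})^0.5.
= (1.95/7.35)^0.5 = (0.2653)^0.5 = 0.515.

0.515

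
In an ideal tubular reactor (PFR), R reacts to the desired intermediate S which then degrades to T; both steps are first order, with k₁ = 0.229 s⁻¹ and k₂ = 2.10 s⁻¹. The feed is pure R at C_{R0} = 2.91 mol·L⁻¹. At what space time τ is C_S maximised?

For first-order series the maximum of C_S occurs at τ_opt = ln(k₂/k₁)/(k₂−k₁).
= ln(2.10/0.229)/(2.10−0.229) = ln(9.170)/1.871 = 2.216/1.871 = 1.18 s.

1.18 s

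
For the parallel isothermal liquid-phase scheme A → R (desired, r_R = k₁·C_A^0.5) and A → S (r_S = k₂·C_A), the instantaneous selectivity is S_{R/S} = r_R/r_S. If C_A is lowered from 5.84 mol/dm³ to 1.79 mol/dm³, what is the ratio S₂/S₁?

S_{R/S} = (k₁/k₂)·C_A^-0.5, so S₂/S₁ = (C_{A,2}/C_{A,1})^-0.5.
= (1.79/5.84)^(-0.5) = (0.3065)^(-0.5) = 1.81.

1.81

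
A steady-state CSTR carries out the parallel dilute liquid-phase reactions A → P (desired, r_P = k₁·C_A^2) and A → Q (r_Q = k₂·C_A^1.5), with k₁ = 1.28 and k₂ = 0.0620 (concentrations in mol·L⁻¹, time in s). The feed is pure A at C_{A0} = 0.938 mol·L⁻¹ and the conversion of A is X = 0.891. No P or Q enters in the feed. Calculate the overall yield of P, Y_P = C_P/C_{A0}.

Exit C_A = C_{A0}(1−X) = 0.938×0.109 = 0.1022 mol·L⁻¹.
Rates in a CSTR are evaluated at the outlet concentration: r_P = 1.28×0.1022^2 = 0.01338, r_Q = 0.0620×0.1022^1.5 = 0.002027.
Fraction of consumed A going to P: r_P/(r_P+r_Q) = 0.8684.
C_P = 0.8684·C_{A0}·X = 0.8684×0.938×0.891 = 0.726 mol·L⁻¹; Y_P = C_P/C_{A0} = 0.774.

0.774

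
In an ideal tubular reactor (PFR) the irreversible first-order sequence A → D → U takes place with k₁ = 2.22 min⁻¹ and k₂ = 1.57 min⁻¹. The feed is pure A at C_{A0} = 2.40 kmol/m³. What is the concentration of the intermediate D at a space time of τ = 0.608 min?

For first-order series with pure A initially, C_D(τ) = k₁C_{A0}/(k₂−k₁)·(e^(−k₁τ) − e^(−k₂τ)).
e^(−k₁τ) = e^(−2.22×0.608) = e^(−1.350) = 0.2593; e^(−k₂τ) = e^(−0.9546) = 0.3850.
C_D = 2.22×2.40/(1.57−2.22) × (0.2593−0.3850) = (-8.197)×(-0.1257) = 1.030 kmol/m³.

1.03 kmol/m³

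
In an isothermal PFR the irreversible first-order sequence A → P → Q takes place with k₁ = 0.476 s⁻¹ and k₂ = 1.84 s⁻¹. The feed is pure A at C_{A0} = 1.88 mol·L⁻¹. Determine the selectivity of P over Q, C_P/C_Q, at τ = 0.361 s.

2.62

The intermediate concentration in a first-order A→B→C sequence is C_P = k₁C_{A0}(e^(−k₁τ) − e^(−k₂τ))/(k₂−k₁).
e^(−k₁τ) = e^(−0.476×0.361) = e^(−0.1718) = 0.8421; e^(−k₂τ) = e^(−0.6642) = 0.5147.
C_P = 0.476×1.88/(1.84−0.476) × (0.8421−0.5147) = 0.6561×0.3275 = 0.2148 mol·L⁻¹.
C_A = C_{A0}e^(−k₁τ) = 1.583 mol·L⁻¹, so C_Q = C_{A0}−C_A−C_P = 0.08199 mol·L⁻¹; C_P/C_Q = 2.62.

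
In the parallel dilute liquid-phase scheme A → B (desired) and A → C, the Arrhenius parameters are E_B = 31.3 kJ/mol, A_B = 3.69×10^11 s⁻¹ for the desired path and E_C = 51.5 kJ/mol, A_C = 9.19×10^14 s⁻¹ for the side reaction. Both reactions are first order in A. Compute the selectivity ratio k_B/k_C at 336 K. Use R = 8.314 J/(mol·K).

0.555

With equal orders, S_{B/C} = k_B/k_C = (A_B/A_C)·exp[(E_C−E_B)/(RT)].
(E_C−E_B)/(RT) = (51.5−31.3)×10³/(8.314×336) = 20200/2794 = 7.231.
k_B/k_C = (3.69×10^11/9.19×10^14)·exp(7.231) = 4.015×10^-4 × 1382 = 0.555.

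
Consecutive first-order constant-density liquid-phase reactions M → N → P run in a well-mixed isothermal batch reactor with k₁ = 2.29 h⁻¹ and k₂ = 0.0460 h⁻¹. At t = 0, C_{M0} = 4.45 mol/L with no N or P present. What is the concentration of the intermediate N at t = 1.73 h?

The intermediate concentration in a first-order A→B→C sequence is C_N = k₁C_{M0}(e^(−k₁t) − e^(−k₂t))/(k₂−k₁).
e^(−k₁t) = e^(−2.29×1.73) = e^(−3.962) = 0.01903; e^(−k₂t) = e^(−0.07958) = 0.9235.
C_N = 2.29×4.45/(0.0460−2.29) × (0.01903−0.9235) = (-4.541)×(-0.9045) = 4.107 mol/L.

4.11 mol/L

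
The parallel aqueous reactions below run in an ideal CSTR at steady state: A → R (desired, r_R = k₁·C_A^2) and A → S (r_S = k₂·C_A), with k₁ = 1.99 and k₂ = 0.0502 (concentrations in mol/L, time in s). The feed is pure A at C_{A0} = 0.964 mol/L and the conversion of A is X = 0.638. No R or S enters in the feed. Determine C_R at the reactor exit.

Exit C_A = C_{A0}(1−X) = 0.964×0.362 = 0.3490 mol/L.
In a CSTR the entire volume is at exit conditions, so r_R = 1.99×0.3490^2 = 0.2423 and r_S = 0.0502×0.3490 = 0.01752.
Fraction of consumed A going to R: r_R/(r_R+r_S) = 0.9326.
C_R = 0.9326·C_{A0}·X = 0.9326×0.964×0.638 = 0.574 mol/L.

0.574 mol/L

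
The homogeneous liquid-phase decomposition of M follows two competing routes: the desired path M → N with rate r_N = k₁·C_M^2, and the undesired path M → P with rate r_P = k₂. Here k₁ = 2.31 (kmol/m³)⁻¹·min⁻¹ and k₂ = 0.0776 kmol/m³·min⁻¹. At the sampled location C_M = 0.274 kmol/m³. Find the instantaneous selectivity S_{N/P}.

S_{N/P} = r_N/r_P = (k₁·C_M^2)/(k₂) = (k₁/k₂)·C_M^2.
= (2.31×0.2740^2) / (0.0776) = 0.1734/0.07760 = 2.23.
Since the desired path is higher order in M, keeping C_M high (PFR or concentrated feed) favours N.

2.23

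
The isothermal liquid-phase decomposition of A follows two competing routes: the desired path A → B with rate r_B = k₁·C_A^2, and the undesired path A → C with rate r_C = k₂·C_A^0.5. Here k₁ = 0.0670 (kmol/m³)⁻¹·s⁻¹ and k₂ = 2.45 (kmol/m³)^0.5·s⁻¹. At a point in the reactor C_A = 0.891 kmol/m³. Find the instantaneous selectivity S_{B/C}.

S_{B/C} = r_B/r_C = (k₁·C_A^2)/(k₂·C_A^0.5) = (k₁/k₂)·C_A^1.5.
= (0.0670×0.8910^2) / (2.45×0.8910^0.5) = 0.05319/2.313 = 0.0230.

0.0230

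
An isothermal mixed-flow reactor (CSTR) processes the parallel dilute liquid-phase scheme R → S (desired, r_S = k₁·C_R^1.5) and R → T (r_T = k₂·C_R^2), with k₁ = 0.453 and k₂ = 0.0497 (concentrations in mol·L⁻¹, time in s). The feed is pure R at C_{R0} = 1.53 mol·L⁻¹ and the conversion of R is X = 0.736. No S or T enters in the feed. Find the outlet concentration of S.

1.05 mol·L⁻¹

Exit C_R = C_{R0}(1−X) = 1.53×0.264 = 0.4039 mol·L⁻¹.
In a CSTR the entire volume is at exit conditions, so r_S = 0.453×0.4039^1.5 = 0.1163 and r_T = 0.0497×0.4039^2 = 0.008109.
Fraction of consumed R going to S: r_S/(r_S+r_T) = 0.9348.
C_S = 0.9348·C_{R0}·X = 0.9348×1.53×0.736 = 1.05 mol·L⁻¹.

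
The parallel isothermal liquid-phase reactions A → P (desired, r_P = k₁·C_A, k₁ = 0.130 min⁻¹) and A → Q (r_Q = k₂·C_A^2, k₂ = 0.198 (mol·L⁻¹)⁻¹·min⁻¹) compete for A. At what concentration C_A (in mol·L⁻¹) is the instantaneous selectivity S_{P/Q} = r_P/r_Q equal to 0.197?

3.33 mol·L⁻¹

S_{P/Q} = (k₁/k₂)·C_A⁻¹ ⇒ C_A = (S·k₂/k₁)^(-1).
= (0.197×0.198/0.130)^(-1) = (0.3000)^(-1) = 3.33 mol·L⁻¹.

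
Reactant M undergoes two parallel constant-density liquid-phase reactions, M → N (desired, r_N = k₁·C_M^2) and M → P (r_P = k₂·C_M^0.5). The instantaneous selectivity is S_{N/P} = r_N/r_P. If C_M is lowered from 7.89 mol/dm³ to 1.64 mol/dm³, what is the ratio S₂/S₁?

S_{N/P} = (k₁/k₂)·C_M^1.5, so S₂/S₁ = (C_{M,2}/C_{M,1})^1.5.
= (1.64/7.89)^1.5 = (0.2079)^1.5 = 0.0948.

0.0948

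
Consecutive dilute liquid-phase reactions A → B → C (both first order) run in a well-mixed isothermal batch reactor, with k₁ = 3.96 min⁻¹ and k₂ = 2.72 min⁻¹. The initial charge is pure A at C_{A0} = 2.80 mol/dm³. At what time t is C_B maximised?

The intermediate peaks when r₁ = r₂, i.e. k₁e^(−k₁t) = k₂e^(−k₂t), giving t_opt = ln(k₂/k₁)/(k₂−k₁).
= ln(2.72/3.96)/(2.72−3.96) = ln(0.6869)/-1.240 = -0.3756/-1.240 = 0.303 min.

0.303 min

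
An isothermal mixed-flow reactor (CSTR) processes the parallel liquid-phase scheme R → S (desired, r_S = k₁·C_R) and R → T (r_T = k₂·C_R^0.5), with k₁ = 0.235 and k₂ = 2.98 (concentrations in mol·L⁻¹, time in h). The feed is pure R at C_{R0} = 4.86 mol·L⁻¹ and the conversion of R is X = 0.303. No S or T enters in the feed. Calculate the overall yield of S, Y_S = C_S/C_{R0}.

0.0384

Exit C_R = C_{R0}(1−X) = 4.86×0.697 = 3.387 mol·L⁻¹.
In a CSTR the entire volume is at exit conditions, so r_S = 0.235×3.387 = 0.7960 and r_T = 2.98×3.387^0.5 = 5.485.
Fraction of consumed R going to S: r_S/(r_S+r_T) = 0.1267.
C_S = 0.1267·C_{R0}·X = 0.1267×4.86×0.303 = 0.187 mol·L⁻¹; Y_S = C_S/C_{R0} = 0.0384.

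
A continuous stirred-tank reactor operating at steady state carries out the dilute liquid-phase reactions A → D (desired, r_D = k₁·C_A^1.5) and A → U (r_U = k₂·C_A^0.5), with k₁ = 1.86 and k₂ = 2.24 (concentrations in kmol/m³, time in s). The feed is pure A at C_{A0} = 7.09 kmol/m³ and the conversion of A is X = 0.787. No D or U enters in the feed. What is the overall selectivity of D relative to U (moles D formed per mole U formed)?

1.25

Exit C_A = C_{A0}(1−X) = 7.09×0.213 = 1.510 kmol/m³.
A CSTR operates uniformly at the exit composition, giving r_D = 3.452 and r_U = 2.753 (each k·C_A^n at C_A = 1.510).
Overall selectivity = C_D/C_U = r_Dτ/(r_Uτ) = r_D/r_U = 1.25.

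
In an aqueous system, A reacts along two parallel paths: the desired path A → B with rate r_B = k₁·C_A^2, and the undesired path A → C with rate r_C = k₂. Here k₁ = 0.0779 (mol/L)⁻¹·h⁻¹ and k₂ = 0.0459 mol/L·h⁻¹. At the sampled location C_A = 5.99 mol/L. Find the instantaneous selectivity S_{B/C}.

60.9

S_{B/C} = r_B/r_C = (k₁·C_A^2)/(k₂) = (k₁/k₂)·C_A^2.
= (0.0779×5.990^2) / (0.0459) = 2.795/0.04590 = 60.9.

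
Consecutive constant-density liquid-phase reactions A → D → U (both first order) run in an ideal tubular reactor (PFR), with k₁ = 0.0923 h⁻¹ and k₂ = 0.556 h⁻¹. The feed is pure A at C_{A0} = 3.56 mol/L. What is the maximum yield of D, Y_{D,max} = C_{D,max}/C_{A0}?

0.116

At the optimum, C_{D,max}/C_{A0} = (k₁/k₂)^[k₂/(k₂−k₁)].
= (0.0923/0.556)^(0.556/(0.556−0.0923)) = (0.1660)^(1.199) = 0.1161.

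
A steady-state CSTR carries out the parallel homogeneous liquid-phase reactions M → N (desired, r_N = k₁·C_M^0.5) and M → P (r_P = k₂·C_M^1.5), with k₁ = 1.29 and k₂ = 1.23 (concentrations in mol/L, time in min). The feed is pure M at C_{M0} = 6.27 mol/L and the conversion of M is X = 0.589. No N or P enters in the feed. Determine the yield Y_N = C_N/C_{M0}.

Exit C_M = C_{M0}(1−X) = 6.27×0.411 = 2.577 mol/L.
A CSTR operates uniformly at the exit composition, giving r_N = 2.071 and r_P = 5.088 (each k·C_M^n at C_M = 2.577).
Fraction of consumed M going to N: r_N/(r_N+r_P) = 0.2893.
C_N = 0.2893·C_{M0}·X = 0.2893×6.27×0.589 = 1.07 mol/L; Y_N = C_N/C_{M0} = 0.170.

0.170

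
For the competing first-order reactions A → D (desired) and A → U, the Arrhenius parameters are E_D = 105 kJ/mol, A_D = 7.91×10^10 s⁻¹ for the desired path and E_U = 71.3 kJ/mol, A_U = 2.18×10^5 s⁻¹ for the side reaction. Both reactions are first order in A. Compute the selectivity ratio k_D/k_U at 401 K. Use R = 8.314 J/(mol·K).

With equal orders, S_{D/U} = k_D/k_U = (A_D/A_U)·exp[(E_U−E_D)/(RT)].
(E_U−E_D)/(RT) = (71.3−105)×10³/(8.314×401) = -33700/3334 = -10.11.
k_D/k_U = (7.91×10^10/2.18×10^5)·exp(-10.11) = 3.628×10^5 × 4.074×10^-5 = 14.8.

14.8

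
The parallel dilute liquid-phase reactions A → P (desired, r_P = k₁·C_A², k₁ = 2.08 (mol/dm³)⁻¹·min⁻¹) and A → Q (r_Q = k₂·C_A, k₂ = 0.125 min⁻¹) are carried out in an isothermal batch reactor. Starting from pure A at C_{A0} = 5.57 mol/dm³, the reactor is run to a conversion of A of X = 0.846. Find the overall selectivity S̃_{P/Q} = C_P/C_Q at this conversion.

42.2

C_A = C_{A0}(1−X) = 0.8578 mol/dm³.
Along a PFR/batch, dC_Q/dC_A = −r_Q/(r_P+r_Q) = −k₂/(k₂+k₁·C_A).
Integrating from C_{A0} to C_A: C_Q = (0.125/2.08)·ln[(0.125+2.08·5.57)/(0.125+2.08·0.858)] = 0.06010·ln(11.71/1.909) = 0.1090 mol/dm³.
Then C_P = (C_{A0}−C_A) − C_Q = 4.712 − 0.1090 = 4.603 mol/dm³.
S̃_{P/Q} = C_P/C_Q = 4.603/0.1090 = 42.2.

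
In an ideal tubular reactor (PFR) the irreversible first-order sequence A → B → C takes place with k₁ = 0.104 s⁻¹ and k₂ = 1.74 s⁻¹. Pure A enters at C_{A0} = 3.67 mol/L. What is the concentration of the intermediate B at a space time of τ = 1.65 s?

For first-order series with pure A initially, C_B(τ) = k₁C_{A0}/(k₂−k₁)·(e^(−k₁τ) − e^(−k₂τ)).
e^(−k₁τ) = e^(−0.104×1.65) = e^(−0.1716) = 0.8423; e^(−k₂τ) = e^(−2.871) = 0.05664.
C_B = 0.104×3.67/(1.74−0.104) × (0.8423−0.05664) = 0.2333×0.7857 = 0.1833 mol/L.

0.183 mol/L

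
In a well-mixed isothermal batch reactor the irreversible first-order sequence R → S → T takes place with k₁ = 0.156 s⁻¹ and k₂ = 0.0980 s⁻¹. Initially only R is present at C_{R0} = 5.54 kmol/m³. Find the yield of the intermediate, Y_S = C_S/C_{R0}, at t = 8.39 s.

The intermediate concentration in a first-order A→B→C sequence is C_S = k₁C_{R0}(e^(−k₁t) − e^(−k₂t))/(k₂−k₁).
e^(−k₁t) = e^(−0.156×8.39) = e^(−1.309) = 0.2701; e^(−k₂t) = e^(−0.8222) = 0.4395.
C_S = 0.156×5.54/(0.0980−0.156) × (0.2701−0.4395) = (-14.90)×(-0.1693) = 2.523 kmol/m³.
Y_S = C_S/C_{R0} = 2.523/5.54 = 0.455.

0.455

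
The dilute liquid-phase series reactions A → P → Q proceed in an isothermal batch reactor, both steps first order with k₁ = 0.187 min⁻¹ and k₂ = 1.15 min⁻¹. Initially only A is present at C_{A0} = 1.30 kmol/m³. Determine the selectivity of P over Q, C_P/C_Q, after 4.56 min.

The intermediate concentration in a first-order A→B→C sequence is C_P = k₁C_{A0}(e^(−k₁t) − e^(−k₂t))/(k₂−k₁).
e^(−k₁t) = e^(−0.187×4.56) = e^(−0.8527) = 0.4263; e^(−k₂t) = e^(−5.244) = 0.005279.
C_P = 0.187×1.30/(1.15−0.187) × (0.4263−0.005279) = 0.2524×0.4210 = 0.1063 kmol/m³.
C_A = C_{A0}e^(−k₁t) = 0.5541 kmol/m³, so C_Q = C_{A0}−C_A−C_P = 0.6396 kmol/m³; C_P/C_Q = 0.166.

0.166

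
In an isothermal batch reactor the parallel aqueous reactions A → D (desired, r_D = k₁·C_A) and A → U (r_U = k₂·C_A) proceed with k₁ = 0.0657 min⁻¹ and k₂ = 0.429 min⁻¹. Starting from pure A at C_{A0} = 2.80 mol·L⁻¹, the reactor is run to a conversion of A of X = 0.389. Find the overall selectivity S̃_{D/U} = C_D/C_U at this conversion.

0.153

C_A = C_{A0}(1−X) = 1.711 mol·L⁻¹.
Both paths are first order in A, so the instantaneous fraction to D is constant: dC_D/d(−C_A) = k₁/(k₁+k₂) = 0.1328.
C_D = 0.1328·(C_{A0}−C_A) = 0.1328×1.089 = 0.145 mol·L⁻¹.
C_U = (C_{A0}−C_A)−C_D = 0.9445 mol·L⁻¹; S̃_{D/U} = 0.1447/0.9445 = 0.153.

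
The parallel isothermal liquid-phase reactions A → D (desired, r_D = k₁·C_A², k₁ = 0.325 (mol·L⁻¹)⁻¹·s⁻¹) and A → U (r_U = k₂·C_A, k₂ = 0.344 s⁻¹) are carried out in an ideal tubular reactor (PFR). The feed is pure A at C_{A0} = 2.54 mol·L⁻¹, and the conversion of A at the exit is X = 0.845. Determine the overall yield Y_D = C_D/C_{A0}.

C_A = C_{A0}(1−X) = 0.3937 mol·L⁻¹.
Along a PFR/batch, dC_U/dC_A = −r_U/(r_D+r_U) = −k₂/(k₂+k₁·C_A).
Integrating from C_{A0} to C_A: C_U = (0.344/0.325)·ln[(0.344+0.325·2.54)/(0.344+0.325·0.394)] = 1.058·ln(1.169/0.4720) = 0.9605 mol·L⁻¹.
Then C_D = (C_{A0}−C_A) − C_U = 2.146 − 0.9605 = 1.186 mol·L⁻¹.
Y_D = C_D/C_{A0} = 1.186/2.54 = 0.467.

0.467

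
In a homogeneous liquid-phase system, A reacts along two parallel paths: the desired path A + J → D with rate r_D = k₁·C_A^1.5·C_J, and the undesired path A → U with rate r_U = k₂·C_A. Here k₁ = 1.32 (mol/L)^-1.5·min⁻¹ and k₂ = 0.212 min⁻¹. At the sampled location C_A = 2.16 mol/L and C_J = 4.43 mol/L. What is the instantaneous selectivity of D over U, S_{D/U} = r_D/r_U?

40.5

S_{D/U} = r_D/r_U = (k₁·C_A^1.5·C_J)/(k₂·C_A) = (k₁/k₂)·C_A^0.5·C_J.
= (1.32×2.160^1.5×4.430) / (0.212×2.160) = 18.56/0.4579 = 40.5.
Since the desired path is higher order in A, keeping C_A high (PFR or concentrated feed) favours D.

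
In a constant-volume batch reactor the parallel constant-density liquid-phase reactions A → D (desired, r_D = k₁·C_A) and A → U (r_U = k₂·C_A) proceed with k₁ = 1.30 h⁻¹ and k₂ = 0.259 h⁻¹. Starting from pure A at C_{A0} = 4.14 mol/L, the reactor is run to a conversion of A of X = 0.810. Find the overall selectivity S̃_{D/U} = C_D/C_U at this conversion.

C_A = C_{A0}(1−X) = 0.7866 mol/L.
Both paths are first order in A, so the instantaneous fraction to D is constant: dC_D/d(−C_A) = k₁/(k₁+k₂) = 0.8339.
C_D = 0.8339·(C_{A0}−C_A) = 0.8339×3.353 = 2.80 mol/L.
C_U = (C_{A0}−C_A)−C_D = 0.5571 mol/L; S̃_{D/U} = 2.796/0.5571 = 5.02.

5.02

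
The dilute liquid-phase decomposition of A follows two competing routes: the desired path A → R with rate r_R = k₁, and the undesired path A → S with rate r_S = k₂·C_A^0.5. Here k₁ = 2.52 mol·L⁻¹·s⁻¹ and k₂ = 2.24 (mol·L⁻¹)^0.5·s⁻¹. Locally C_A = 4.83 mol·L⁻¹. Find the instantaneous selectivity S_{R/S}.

0.512

S_{R/S} = r_R/r_S = (k₁)/(k₂·C_A^0.5) = (k₁/k₂)·C_A^-0.5.
= (2.52) / (2.24×4.830^0.5) = 2.520/4.923 = 0.512.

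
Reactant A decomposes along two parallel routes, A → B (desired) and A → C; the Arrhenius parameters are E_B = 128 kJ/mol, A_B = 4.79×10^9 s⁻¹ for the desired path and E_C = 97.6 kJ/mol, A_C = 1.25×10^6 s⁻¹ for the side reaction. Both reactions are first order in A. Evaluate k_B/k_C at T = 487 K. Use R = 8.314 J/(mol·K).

2.10

k_B/k_C = (A_B/A_C)·exp[−(E_B−E_C)/(RT)] = (A_B/A_C)·exp[(E_C−E_B)/(RT)].
(E_C−E_B)/(RT) = (97.6−128)×10³/(8.314×487) = -30400/4049 = -7.508.
k_B/k_C = (4.79×10^9/1.25×10^6)·exp(-7.508) = 3832 × 5.486×10^-4 = 2.10.
Since E_B > E_C, raising the temperature improves selectivity toward B.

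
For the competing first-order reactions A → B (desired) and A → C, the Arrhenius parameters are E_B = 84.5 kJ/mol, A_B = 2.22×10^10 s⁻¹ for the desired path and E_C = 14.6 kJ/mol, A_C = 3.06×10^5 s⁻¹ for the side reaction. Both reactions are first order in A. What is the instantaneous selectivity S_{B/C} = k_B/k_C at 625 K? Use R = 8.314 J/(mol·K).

With equal orders, S_{B/C} = k_B/k_C = (A_B/A_C)·exp[(E_C−E_B)/(RT)].
(E_C−E_B)/(RT) = (14.6−84.5)×10³/(8.314×625) = -69900/5196 = -13.45.
k_B/k_C = (2.22×10^10/3.06×10^5)·exp(-13.45) = 72549 × 1.438×10^-6 = 0.104.

0.104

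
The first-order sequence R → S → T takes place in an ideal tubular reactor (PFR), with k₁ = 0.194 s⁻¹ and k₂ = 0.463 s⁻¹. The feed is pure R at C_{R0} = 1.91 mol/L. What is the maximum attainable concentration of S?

0.427 mol/L

Evaluating C_S at τ_opt = ln(k₂/k₁)/(k₂−k₁) gives C_{S,max}/C_{R0} = (k₁/k₂)^[k₂/(k₂−k₁)].
= (0.194/0.463)^(0.463/(0.463−0.194)) = (0.4190)^(1.721) = 0.2238.
C_{S,max} = 0.2238×1.91 = 0.427 mol/L.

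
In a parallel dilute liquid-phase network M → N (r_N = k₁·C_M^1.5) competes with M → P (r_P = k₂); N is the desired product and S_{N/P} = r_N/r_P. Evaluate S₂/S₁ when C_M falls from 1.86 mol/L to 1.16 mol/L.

0.493

S_{N/P} = (k₁/k₂)·C_M^1.5, so S₂/S₁ = (C_{M,2}/C_{M,1})^1.5.
= (1.16/1.86)^1.5 = (0.6237)^1.5 = 0.493.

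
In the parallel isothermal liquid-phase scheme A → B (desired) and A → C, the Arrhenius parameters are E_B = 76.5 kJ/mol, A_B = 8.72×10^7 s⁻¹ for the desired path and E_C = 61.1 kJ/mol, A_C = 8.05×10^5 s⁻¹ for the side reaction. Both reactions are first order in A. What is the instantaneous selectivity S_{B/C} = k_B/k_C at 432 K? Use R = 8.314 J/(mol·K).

Since both paths have the same order in A, the concentration cancels and S_{B/C} = k_B/k_C = (A_B/A_C)·exp[(E_C−E_B)/(RT)].
(E_C−E_B)/(RT) = (61.1−76.5)×10³/(8.314×432) = -15400/3592 = -4.288.
k_B/k_C = (8.72×10^7/8.05×10^5)·exp(-4.288) = 108.3 × 0.01374 = 1.49.
Since E_B > E_C, raising the temperature improves selectivity toward B.

1.49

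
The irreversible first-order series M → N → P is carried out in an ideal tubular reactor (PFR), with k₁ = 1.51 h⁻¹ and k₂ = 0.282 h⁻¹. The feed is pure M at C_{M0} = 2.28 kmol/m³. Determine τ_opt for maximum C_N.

1.37 h

For first-order series the maximum of C_N occurs at τ_opt = ln(k₂/k₁)/(k₂−k₁).
= ln(0.282/1.51)/(0.282−1.51) = ln(0.1868)/-1.228 = -1.678/-1.228 = 1.37 h.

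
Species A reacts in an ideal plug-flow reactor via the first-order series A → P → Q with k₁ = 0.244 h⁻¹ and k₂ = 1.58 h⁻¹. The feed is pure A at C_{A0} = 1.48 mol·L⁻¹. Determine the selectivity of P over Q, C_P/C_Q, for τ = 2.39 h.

Solving the coupled first-order balances gives C_P(τ) = [k₁/(k₂−k₁)]·C_{A0}·(e^(−k₁τ) − e^(−k₂τ)).
e^(−k₁τ) = e^(−0.244×2.39) = e^(−0.5832) = 0.5581; e^(−k₂τ) = e^(−3.776) = 0.02291.
C_P = 0.244×1.48/(1.58−0.244) × (0.5581−0.02291) = 0.2703×0.5352 = 0.1447 mol·L⁻¹.
C_A = C_{A0}e^(−k₁τ) = 0.8260 mol·L⁻¹, so C_Q = C_{A0}−C_A−C_P = 0.5093 mol·L⁻¹; C_P/C_Q = 0.284.

0.284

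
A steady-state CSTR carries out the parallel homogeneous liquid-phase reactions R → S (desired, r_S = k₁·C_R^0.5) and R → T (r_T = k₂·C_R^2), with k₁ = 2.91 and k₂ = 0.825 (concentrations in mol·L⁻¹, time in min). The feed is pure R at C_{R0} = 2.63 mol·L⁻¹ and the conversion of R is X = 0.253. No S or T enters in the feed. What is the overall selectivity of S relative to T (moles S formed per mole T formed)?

1.28

Exit C_R = C_{R0}(1−X) = 2.63×0.747 = 1.965 mol·L⁻¹.
In a CSTR the entire volume is at exit conditions, so r_S = 2.91×1.965^0.5 = 4.079 and r_T = 0.825×1.965^2 = 3.184.
Overall selectivity = C_S/C_T = r_Sτ/(r_Tτ) = r_S/r_T = 1.28.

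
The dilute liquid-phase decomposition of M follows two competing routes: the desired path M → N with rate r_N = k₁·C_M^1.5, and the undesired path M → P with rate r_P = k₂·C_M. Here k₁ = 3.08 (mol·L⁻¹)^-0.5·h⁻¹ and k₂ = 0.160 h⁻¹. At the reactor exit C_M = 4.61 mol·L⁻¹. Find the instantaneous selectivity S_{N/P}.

41.3

S_{N/P} = r_N/r_P = (k₁·C_M^1.5)/(k₂·C_M) = (k₁/k₂)·C_M^0.5.
= (3.08×4.610^1.5) / (0.160×4.610) = 30.49/0.7376 = 41.3.
Since the desired path is higher order in M, keeping C_M high (PFR or concentrated feed) favours N.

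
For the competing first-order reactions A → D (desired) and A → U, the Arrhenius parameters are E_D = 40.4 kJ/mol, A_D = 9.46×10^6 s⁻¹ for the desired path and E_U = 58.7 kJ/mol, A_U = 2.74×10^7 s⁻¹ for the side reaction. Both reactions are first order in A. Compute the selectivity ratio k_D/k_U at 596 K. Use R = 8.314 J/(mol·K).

Since both paths have the same order in A, the concentration cancels and S_{D/U} = k_D/k_U = (A_D/A_U)·exp[(E_U−E_D)/(RT)].
(E_U−E_D)/(RT) = (58.7−40.4)×10³/(8.314×596) = 18300/4955 = 3.693.
k_D/k_U = (9.46×10^6/2.74×10^7)·exp(3.693) = 0.3453 × 40.17 = 13.9.
Since E_D < E_U, lowering the temperature improves selectivity toward D.

13.9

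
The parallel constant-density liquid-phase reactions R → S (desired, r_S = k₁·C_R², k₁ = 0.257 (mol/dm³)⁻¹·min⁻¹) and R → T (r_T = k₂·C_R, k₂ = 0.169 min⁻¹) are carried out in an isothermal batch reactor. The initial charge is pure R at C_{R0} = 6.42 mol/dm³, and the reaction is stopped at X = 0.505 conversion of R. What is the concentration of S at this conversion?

2.84 mol/dm³

C_R = C_{R0}(1−X) = 3.178 mol/dm³.
Along a PFR/batch, dC_T/dC_R = −r_T/(r_S+r_T) = −k₂/(k₂+k₁·C_R).
Integrating from C_{R0} to C_R: C_T = (0.169/0.257)·ln[(0.169+0.257·6.42)/(0.169+0.257·3.18)] = 0.6576·ln(1.819/0.9857) = 0.4029 mol/dm³.
Then C_S = (C_{R0}−C_R) − C_T = 3.242 − 0.4029 = 2.839 mol/dm³.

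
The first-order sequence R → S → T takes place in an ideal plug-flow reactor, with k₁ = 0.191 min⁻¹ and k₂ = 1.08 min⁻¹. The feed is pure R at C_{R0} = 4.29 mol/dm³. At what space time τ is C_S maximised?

1.95 min

The intermediate peaks when r₁ = r₂, i.e. k₁e^(−k₁τ) = k₂e^(−k₂τ), giving τ_opt = ln(k₂/k₁)/(k₂−k₁).
= ln(1.08/0.191)/(1.08−0.191) = ln(5.654)/0.8890 = 1.732/0.8890 = 1.95 min.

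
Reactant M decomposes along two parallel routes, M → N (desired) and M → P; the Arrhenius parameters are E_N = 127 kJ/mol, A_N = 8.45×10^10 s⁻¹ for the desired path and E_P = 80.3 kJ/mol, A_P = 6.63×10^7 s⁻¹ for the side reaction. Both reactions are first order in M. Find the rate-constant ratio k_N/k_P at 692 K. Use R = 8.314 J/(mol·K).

0.380

k_N/k_P = (A_N/A_P)·exp[−(E_N−E_P)/(RT)] = (A_N/A_P)·exp[(E_P−E_N)/(RT)].
(E_P−E_N)/(RT) = (80.3−127)×10³/(8.314×692) = -46700/5753 = -8.117.
k_N/k_P = (8.45×10^10/6.63×10^7)·exp(-8.117) = 1275 × 2.984×10^-4 = 0.380.
Since E_N > E_P, raising the temperature improves selectivity toward N.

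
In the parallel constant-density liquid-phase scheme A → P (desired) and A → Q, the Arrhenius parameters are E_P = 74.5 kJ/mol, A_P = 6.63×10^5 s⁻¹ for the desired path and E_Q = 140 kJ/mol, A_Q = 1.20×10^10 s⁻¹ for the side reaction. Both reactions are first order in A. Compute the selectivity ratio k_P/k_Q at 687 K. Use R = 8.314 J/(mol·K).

5.28

Since both paths have the same order in A, the concentration cancels and S_{P/Q} = k_P/k_Q = (A_P/A_Q)·exp[(E_Q−E_P)/(RT)].
(E_Q−E_P)/(RT) = (140−74.5)×10³/(8.314×687) = 65500/5712 = 11.47.
k_P/k_Q = (6.63×10^5/1.20×10^10)·exp(11.47) = 5.525×10^-5 × 95574 = 5.28.
Since E_P < E_Q, lowering the temperature improves selectivity toward P.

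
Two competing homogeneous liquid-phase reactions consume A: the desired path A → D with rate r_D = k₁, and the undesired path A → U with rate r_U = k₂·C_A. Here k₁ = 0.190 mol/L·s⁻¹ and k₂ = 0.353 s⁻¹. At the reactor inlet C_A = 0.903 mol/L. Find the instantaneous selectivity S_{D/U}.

S_{D/U} = r_D/r_U = (k₁)/(k₂·C_A) = (k₁/k₂)·C_A⁻¹.
= (0.190) / (0.353×0.9030) = 0.1900/0.3188 = 0.596.
The undesired path is higher order in A, so low C_A (CSTR or dilute feed) favours D.

0.596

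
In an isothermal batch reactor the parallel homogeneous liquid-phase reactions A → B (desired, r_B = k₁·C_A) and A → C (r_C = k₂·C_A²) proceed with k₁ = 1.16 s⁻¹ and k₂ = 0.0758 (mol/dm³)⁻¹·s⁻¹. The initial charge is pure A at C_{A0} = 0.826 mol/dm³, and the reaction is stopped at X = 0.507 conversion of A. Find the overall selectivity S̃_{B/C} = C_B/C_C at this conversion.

C_A = C_{A0}(1−X) = 0.4072 mol/dm³.
Along a PFR/batch, dC_B/dC_A = −r_B/(r_B+r_C) = −k₁/(k₁+k₂·C_A).
Integrating from C_{A0} to C_A: C_B = (1.16/0.0758)·ln[(1.16+0.0758·0.826)/(1.16+0.0758·0.407)] = 15.30·ln(1.223/1.191) = 0.4026 mol/dm³.
C_C = (C_{A0}−C_A)−C_B = 0.01620 mol/dm³; S̃_{B/C} = 0.4026/0.01620 = 24.9.

24.9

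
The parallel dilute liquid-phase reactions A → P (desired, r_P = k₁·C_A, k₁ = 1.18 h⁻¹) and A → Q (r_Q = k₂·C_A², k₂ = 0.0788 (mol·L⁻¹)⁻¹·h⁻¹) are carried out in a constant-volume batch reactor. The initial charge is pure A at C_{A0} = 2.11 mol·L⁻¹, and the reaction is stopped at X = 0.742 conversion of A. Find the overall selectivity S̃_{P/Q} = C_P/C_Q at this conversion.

C_A = C_{A0}(1−X) = 0.5444 mol·L⁻¹.
Along a PFR/batch, dC_P/dC_A = −r_P/(r_P+r_Q) = −k₁/(k₁+k₂·C_A).
Integrating from C_{A0} to C_A: C_P = (1.18/0.0788)·ln[(1.18+0.0788·2.11)/(1.18+0.0788·0.544)] = 14.97·ln(1.346/1.223) = 1.439 mol·L⁻¹.
C_Q = (C_{A0}−C_A)−C_P = 0.1264 mol·L⁻¹; S̃_{P/Q} = 1.439/0.1264 = 11.4.

11.4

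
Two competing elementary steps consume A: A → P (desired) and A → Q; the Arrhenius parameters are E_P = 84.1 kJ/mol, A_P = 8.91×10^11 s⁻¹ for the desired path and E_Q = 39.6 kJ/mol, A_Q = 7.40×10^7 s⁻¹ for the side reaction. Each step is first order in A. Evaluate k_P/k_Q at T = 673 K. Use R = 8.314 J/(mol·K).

4.23

k_P/k_Q = (A_P/A_Q)·exp[−(E_P−E_Q)/(RT)] = (A_P/A_Q)·exp[(E_Q−E_P)/(RT)].
(E_Q−E_P)/(RT) = (39.6−84.1)×10³/(8.314×673) = -44500/5595 = -7.953.
k_P/k_Q = (8.91×10^11/7.40×10^7)·exp(-7.953) = 12041 × 3.516×10^-4 = 4.23.
Since E_P > E_Q, raising the temperature improves selectivity toward P.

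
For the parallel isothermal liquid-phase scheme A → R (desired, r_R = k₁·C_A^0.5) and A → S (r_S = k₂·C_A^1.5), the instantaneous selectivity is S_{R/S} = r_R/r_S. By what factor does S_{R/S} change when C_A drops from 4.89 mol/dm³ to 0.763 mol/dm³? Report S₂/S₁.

S_{R/S} = (k₁/k₂)·C_A⁻¹, so S₂/S₁ = (C_{A,2}/C_{A,1})⁻¹.
= 4.89/0.763 = 6.41.

6.41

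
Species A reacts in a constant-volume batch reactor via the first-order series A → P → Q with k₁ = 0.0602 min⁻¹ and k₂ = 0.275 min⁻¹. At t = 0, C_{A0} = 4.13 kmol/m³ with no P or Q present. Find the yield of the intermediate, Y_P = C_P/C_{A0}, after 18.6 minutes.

0.0898

The intermediate concentration in a first-order A→B→C sequence is C_P = k₁C_{A0}(e^(−k₁t) − e^(−k₂t))/(k₂−k₁).
e^(−k₁t) = e^(−0.0602×18.6) = e^(−1.120) = 0.3264; e^(−k₂t) = e^(−5.115) = 0.006006.
C_P = 0.0602×4.13/(0.275−0.0602) × (0.3264−0.006006) = 1.157×0.3204 = 0.3708 kmol/m³.
Y_P = C_P/C_{A0} = 0.3708/4.13 = 0.0898.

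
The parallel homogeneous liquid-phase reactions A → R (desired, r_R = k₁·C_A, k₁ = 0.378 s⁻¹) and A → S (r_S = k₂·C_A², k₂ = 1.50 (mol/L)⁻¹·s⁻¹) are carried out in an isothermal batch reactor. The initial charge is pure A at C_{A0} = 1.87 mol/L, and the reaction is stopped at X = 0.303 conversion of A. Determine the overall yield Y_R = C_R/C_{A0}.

C_A = C_{A0}(1−X) = 1.303 mol/L.
Along a PFR/batch, dC_R/dC_A = −r_R/(r_R+r_S) = −k₁/(k₁+k₂·C_A).
Integrating from C_{A0} to C_A: C_R = (0.378/1.50)·ln[(0.378+1.50·1.87)/(0.378+1.50·1.30)] = 0.2520·ln(3.183/2.333) = 0.07828 mol/L.
Y_R = C_R/C_{A0} = 0.07828/1.87 = 0.0419.

0.0419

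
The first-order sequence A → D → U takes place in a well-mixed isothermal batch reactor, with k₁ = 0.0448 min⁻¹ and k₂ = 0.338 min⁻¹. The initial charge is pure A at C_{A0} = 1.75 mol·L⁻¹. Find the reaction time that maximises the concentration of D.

6.89 min

Setting dC_D/dt = 0 gives t_opt = ln(k₂/k₁)/(k₂−k₁).
= ln(0.338/0.0448)/(0.338−0.0448) = ln(7.545)/0.2932 = 2.021/0.2932 = 6.89 min.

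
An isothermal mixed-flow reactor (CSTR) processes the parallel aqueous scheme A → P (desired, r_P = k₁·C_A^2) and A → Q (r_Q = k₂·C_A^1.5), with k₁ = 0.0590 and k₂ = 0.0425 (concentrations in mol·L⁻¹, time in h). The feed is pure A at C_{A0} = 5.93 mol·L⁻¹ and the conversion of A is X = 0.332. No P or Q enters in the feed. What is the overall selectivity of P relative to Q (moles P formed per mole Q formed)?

2.76

Exit C_A = C_{A0}(1−X) = 5.93×0.668 = 3.961 mol·L⁻¹.
A CSTR operates uniformly at the exit composition, giving r_P = 0.9258 and r_Q = 0.3351 (each k·C_A^n at C_A = 3.961).
Overall selectivity = C_P/C_Q = r_Pτ/(r_Qτ) = r_P/r_Q = 2.76.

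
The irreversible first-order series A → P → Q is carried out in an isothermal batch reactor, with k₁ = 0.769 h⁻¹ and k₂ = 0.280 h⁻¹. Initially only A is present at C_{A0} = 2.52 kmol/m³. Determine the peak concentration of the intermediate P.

1.41 kmol/m³

For a first-order series the maximum intermediate yield is C_{P,max}/C_{A0} = (k₁/k₂)^[k₂/(k₂−k₁)].
= (0.769/0.280)^(0.280/(0.280−0.769)) = (2.746)^(-0.5726) = 0.5607.
C_{P,max} = 0.5607×2.52 = 1.41 kmol/m³.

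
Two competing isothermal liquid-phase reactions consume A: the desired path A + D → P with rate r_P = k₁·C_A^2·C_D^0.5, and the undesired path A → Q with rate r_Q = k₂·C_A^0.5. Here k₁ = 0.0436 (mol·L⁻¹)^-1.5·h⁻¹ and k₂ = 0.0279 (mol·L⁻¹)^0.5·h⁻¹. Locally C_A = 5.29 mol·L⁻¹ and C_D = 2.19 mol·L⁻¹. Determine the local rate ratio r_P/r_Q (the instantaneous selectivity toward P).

28.1

S_{P/Q} = r_P/r_Q = (k₁·C_A^2·C_D^0.5)/(k₂·C_A^0.5) = (k₁/k₂)·C_A^1.5·C_D^0.5.
= (0.0436×5.290^2×2.190^0.5) / (0.0279×5.290^0.5) = 1.806/0.06417 = 28.1.
Since the desired path is higher order in A, keeping C_A high (PFR or concentrated feed) favours P.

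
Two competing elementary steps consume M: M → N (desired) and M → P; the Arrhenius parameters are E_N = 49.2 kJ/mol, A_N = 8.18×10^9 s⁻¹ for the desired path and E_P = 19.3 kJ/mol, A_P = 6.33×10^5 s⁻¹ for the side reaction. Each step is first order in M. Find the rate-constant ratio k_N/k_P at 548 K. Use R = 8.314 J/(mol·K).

18.2

k_N/k_P = (A_N/A_P)·exp[−(E_N−E_P)/(RT)] = (A_N/A_P)·exp[(E_P−E_N)/(RT)].
(E_P−E_N)/(RT) = (19.3−49.2)×10³/(8.314×548) = -29900/4556 = -6.563.
k_N/k_P = (8.18×10^9/6.33×10^5)·exp(-6.563) = 12923 × 0.001412 = 18.2.
Since E_N > E_P, raising the temperature improves selectivity toward N.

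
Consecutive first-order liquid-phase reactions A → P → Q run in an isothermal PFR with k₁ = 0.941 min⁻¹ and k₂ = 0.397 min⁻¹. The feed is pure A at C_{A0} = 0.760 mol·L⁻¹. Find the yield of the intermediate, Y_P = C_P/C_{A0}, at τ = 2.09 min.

The intermediate concentration in a first-order A→B→C sequence is C_P = k₁C_{A0}(e^(−k₁τ) − e^(−k₂τ))/(k₂−k₁).
e^(−k₁τ) = e^(−0.941×2.09) = e^(−1.967) = 0.1399; e^(−k₂τ) = e^(−0.8297) = 0.4362.
C_P = 0.941×0.760/(0.397−0.941) × (0.1399−0.4362) = (-1.315)×(-0.2962) = 0.3895 mol·L⁻¹.
Y_P = C_P/C_{A0} = 0.3895/0.760 = 0.512.

0.512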